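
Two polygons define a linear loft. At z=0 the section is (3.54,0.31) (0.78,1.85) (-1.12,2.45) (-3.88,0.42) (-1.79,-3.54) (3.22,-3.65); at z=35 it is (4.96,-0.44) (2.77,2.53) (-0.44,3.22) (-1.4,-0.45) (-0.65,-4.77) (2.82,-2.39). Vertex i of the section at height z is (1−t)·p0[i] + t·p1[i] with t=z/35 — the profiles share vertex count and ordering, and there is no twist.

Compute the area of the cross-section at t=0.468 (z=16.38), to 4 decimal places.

Area at t=0.468: 31.8224

Cross-section at t=0.468: each vertex is (1-t)·p0[i] + t·p1[i].
  v1: (1-0.468)·(3.54,0.31) + 0.468·(4.96,-0.44) = (4.2046,-0.0410)
  v2: (1-0.468)·(0.78,1.85) + 0.468·(2.77,2.53) = (1.7113,2.1682)
  v3: (1-0.468)·(-1.12,2.45) + 0.468·(-0.44,3.22) = (-0.8018,2.8104)
  v4: (1-0.468)·(-3.88,0.42) + 0.468·(-1.4,-0.45) = (-2.7194,0.0128)
  v5: (1-0.468)·(-1.79,-3.54) + 0.468·(-0.65,-4.77) = (-1.2565,-4.1156)
  v6: (1-0.468)·(3.22,-3.65) + 0.468·(2.82,-2.39) = (3.0328,-3.0603)
Shoelace sum Σ(x_i·y_{i+1} − x_{i+1}·y_i):
  i=1: 4.2046·2.1682 − 1.7113·-0.0410 = +9.1867 (running +9.1867)
  i=2: 1.7113·2.8104 − -0.8018·2.1682 = +6.5478 (running +15.7345)
  i=3: -0.8018·0.0128 − -2.7194·2.8104 = +7.6321 (running +23.3666)
  i=4: -2.7194·-4.1156 − -1.2565·0.0128 = +11.2080 (running +34.5746)
  i=5: -1.2565·-3.0603 − 3.0328·-4.1156 = +16.3271 (running +50.9018)
  i=6: 3.0328·-0.0410 − 4.2046·-3.0603 = +12.7430 (running +63.6447)
Area = |Σ|/2 = |63.6447|/2 = 31.8224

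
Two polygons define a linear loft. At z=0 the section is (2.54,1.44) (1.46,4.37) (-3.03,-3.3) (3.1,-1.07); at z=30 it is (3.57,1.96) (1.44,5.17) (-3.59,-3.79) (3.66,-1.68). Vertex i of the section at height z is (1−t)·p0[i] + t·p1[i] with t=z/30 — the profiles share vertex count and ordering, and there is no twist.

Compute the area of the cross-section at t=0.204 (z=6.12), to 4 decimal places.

Cross-section at t=0.204: each vertex is (1-t)·p0[i] + t·p1[i].
  v1: (1-0.204)·(2.54,1.44) + 0.204·(3.57,1.96) = (2.7501,1.5461)
  v2: (1-0.204)·(1.46,4.37) + 0.204·(1.44,5.17) = (1.4559,4.5332)
  v3: (1-0.204)·(-3.03,-3.3) + 0.204·(-3.59,-3.79) = (-3.1442,-3.4000)
  v4: (1-0.204)·(3.1,-1.07) + 0.204·(3.66,-1.68) = (3.2142,-1.1944)
Shoelace sum Σ(x_i·y_{i+1} − x_{i+1}·y_i):
  i=1: 2.7501·4.5332 − 1.4559·1.5461 = +10.2159 (running +10.2159)
  i=2: 1.4559·-3.4000 − -3.1442·4.5332 = +9.3034 (running +19.5193)
  i=3: -3.1442·-1.1944 − 3.2142·-3.4000 = +14.6839 (running +34.2032)
  i=4: 3.2142·1.5461 − 2.7501·-1.1944 = +8.2543 (running +42.4575)
Area = |Σ|/2 = |42.4575|/2 = 21.2287

Area at t=0.204: 21.2287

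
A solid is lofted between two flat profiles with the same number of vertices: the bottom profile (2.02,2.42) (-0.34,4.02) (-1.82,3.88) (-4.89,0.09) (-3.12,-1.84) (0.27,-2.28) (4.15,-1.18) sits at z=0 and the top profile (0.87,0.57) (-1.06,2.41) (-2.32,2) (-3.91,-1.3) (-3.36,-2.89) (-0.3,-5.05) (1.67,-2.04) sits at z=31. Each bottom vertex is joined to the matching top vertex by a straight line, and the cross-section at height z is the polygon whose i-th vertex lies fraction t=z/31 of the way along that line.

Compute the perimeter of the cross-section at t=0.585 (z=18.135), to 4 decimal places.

Cross-section at t=0.585: each vertex is (1-t)·p0[i] + t·p1[i].
  v1: (1-0.585)·(2.02,2.42) + 0.585·(0.87,0.57) = (1.3473,1.3377)
  v2: (1-0.585)·(-0.34,4.02) + 0.585·(-1.06,2.41) = (-0.7612,3.0781)
  v3: (1-0.585)·(-1.82,3.88) + 0.585·(-2.32,2) = (-2.1125,2.7802)
  v4: (1-0.585)·(-4.89,0.09) + 0.585·(-3.91,-1.3) = (-4.3167,-0.7231)
  v5: (1-0.585)·(-3.12,-1.84) + 0.585·(-3.36,-2.89) = (-3.2604,-2.4543)
  v6: (1-0.585)·(0.27,-2.28) + 0.585·(-0.3,-5.05) = (-0.0634,-3.9004)
  v7: (1-0.585)·(4.15,-1.18) + 0.585·(1.67,-2.04) = (2.6992,-1.6831)
Perimeter = Σ |v_{i+1} − v_i|:
  edge 1→2: √(-2.1084² + 1.7404²) = 2.7340 (running 2.7340)
  edge 2→3: √(-1.3513² + -0.2980²) = 1.3838 (running 4.1177)
  edge 3→4: √(-2.2042² + -3.5033²) = 4.1391 (running 8.2568)
  edge 4→5: √(1.0563² + -1.7311²) = 2.0279 (running 10.2847)
  edge 5→6: √(3.1969² + -1.4462²) = 3.5088 (running 13.7936)
  edge 6→7: √(2.7627² + 2.2173²) = 3.5424 (running 17.3360)
  edge 7→1: √(-1.3520² + 3.0209²) = 3.3096 (running 20.6456)
Perimeter = 20.6456

Perimeter at t=0.585: 20.6456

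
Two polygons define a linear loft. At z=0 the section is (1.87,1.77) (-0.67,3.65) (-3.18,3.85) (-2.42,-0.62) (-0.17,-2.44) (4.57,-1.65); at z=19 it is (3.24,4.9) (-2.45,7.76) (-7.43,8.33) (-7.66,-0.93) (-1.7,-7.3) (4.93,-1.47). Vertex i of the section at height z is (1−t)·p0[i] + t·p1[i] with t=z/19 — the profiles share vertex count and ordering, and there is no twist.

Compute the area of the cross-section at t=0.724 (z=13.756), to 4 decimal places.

Cross-section at t=0.724: each vertex is (1-t)·p0[i] + t·p1[i].
  v1: (1-0.724)·(1.87,1.77) + 0.724·(3.24,4.9) = (2.8619,4.0361)
  v2: (1-0.724)·(-0.67,3.65) + 0.724·(-2.45,7.76) = (-1.9587,6.6256)
  v3: (1-0.724)·(-3.18,3.85) + 0.724·(-7.43,8.33) = (-6.2570,7.0935)
  v4: (1-0.724)·(-2.42,-0.62) + 0.724·(-7.66,-0.93) = (-6.2138,-0.8444)
  v5: (1-0.724)·(-0.17,-2.44) + 0.724·(-1.7,-7.3) = (-1.2777,-5.9586)
  v6: (1-0.724)·(4.57,-1.65) + 0.724·(4.93,-1.47) = (4.8306,-1.5197)
Shoelace sum Σ(x_i·y_{i+1} − x_{i+1}·y_i):
  i=1: 2.8619·6.6256 − -1.9587·4.0361 = +26.8674 (running +26.8674)
  i=2: -1.9587·7.0935 − -6.2570·6.6256 = +27.5624 (running +54.4298)
  i=3: -6.2570·-0.8444 − -6.2138·7.0935 = +49.3611 (running +103.7909)
  i=4: -6.2138·-5.9586 − -1.2777·-0.8444 = +35.9466 (running +139.7375)
  i=5: -1.2777·-1.5197 − 4.8306·-5.9586 = +30.7258 (running +170.4633)
  i=6: 4.8306·4.0361 − 2.8619·-1.5197 = +23.8462 (running +194.3095)
Area = |Σ|/2 = |194.3095|/2 = 97.1547

Area at t=0.724: 97.1547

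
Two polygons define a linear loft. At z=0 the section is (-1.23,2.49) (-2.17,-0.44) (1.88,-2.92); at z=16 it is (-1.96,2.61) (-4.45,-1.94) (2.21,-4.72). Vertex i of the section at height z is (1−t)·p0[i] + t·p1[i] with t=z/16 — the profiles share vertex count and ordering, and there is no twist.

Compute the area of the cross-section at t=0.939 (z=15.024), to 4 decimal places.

Cross-section at t=0.939: each vertex is (1-t)·p0[i] + t·p1[i].
  v1: (1-0.939)·(-1.23,2.49) + 0.939·(-1.96,2.61) = (-1.9155,2.6027)
  v2: (1-0.939)·(-2.17,-0.44) + 0.939·(-4.45,-1.94) = (-4.3109,-1.8485)
  v3: (1-0.939)·(1.88,-2.92) + 0.939·(2.21,-4.72) = (2.1899,-4.6102)
Shoelace sum Σ(x_i·y_{i+1} − x_{i+1}·y_i):
  i=1: -1.9155·-1.8485 − -4.3109·2.6027 = +14.7607 (running +14.7607)
  i=2: -4.3109·-4.6102 − 2.1899·-1.8485 = +23.9222 (running +38.6829)
  i=3: 2.1899·2.6027 − -1.9155·-4.6102 = -3.1312 (running +35.5517)
Area = |Σ|/2 = |35.5517|/2 = 17.7759

Area at t=0.939: 17.7759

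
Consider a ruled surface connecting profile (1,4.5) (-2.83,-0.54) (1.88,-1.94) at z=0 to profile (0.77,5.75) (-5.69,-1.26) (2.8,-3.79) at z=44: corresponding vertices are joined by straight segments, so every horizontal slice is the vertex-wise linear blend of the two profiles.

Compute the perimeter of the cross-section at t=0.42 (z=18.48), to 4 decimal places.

Cross-section at t=0.42: each vertex is (1-t)·p0[i] + t·p1[i].
  v1: (1-0.42)·(1,4.5) + 0.42·(0.77,5.75) = (0.9034,5.0250)
  v2: (1-0.42)·(-2.83,-0.54) + 0.42·(-5.69,-1.26) = (-4.0312,-0.8424)
  v3: (1-0.42)·(1.88,-1.94) + 0.42·(2.8,-3.79) = (2.2664,-2.7170)
Perimeter = Σ |v_{i+1} − v_i|:
  edge 1→2: √(-4.9346² + -5.8674²) = 7.6666 (running 7.6666)
  edge 2→3: √(6.2976² + -1.8746²) = 6.5707 (running 14.2373)
  edge 3→1: √(-1.3630² + 7.7420²) = 7.8611 (running 22.0983)
Perimeter = 22.0983

Perimeter at t=0.42: 22.0983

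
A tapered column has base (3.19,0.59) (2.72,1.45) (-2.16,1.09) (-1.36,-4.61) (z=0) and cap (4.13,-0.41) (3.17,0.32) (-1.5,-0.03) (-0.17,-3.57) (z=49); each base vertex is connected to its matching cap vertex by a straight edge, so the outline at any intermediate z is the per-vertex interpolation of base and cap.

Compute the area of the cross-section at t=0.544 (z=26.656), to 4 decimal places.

Cross-section at t=0.544: each vertex is (1-t)·p0[i] + t·p1[i].
  v1: (1-0.544)·(3.19,0.59) + 0.544·(4.13,-0.41) = (3.7014,0.0460)
  v2: (1-0.544)·(2.72,1.45) + 0.544·(3.17,0.32) = (2.9648,0.8353)
  v3: (1-0.544)·(-2.16,1.09) + 0.544·(-1.5,-0.03) = (-1.8010,0.4807)
  v4: (1-0.544)·(-1.36,-4.61) + 0.544·(-0.17,-3.57) = (-0.7126,-4.0442)
Shoelace sum Σ(x_i·y_{i+1} − x_{i+1}·y_i):
  i=1: 3.7014·0.8353 − 2.9648·0.0460 = +2.9553 (running +2.9553)
  i=2: 2.9648·0.4807 − -1.8010·0.8353 = +2.9295 (running +5.8848)
  i=3: -1.8010·-4.0442 − -0.7126·0.4807 = +7.6261 (running +13.5109)
  i=4: -0.7126·0.0460 − 3.7014·-4.0442 = +14.9364 (running +28.4473)
Area = |Σ|/2 = |28.4473|/2 = 14.2237

Area at t=0.544: 14.2237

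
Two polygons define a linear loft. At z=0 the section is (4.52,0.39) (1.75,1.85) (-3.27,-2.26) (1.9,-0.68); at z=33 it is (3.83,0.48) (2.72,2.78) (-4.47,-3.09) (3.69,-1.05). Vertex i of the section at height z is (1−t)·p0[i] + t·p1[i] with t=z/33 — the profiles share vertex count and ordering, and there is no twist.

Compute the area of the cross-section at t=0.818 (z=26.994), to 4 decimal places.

Cross-section at t=0.818: each vertex is (1-t)·p0[i] + t·p1[i].
  v1: (1-0.818)·(4.52,0.39) + 0.818·(3.83,0.48) = (3.9556,0.4636)
  v2: (1-0.818)·(1.75,1.85) + 0.818·(2.72,2.78) = (2.5435,2.6107)
  v3: (1-0.818)·(-3.27,-2.26) + 0.818·(-4.47,-3.09) = (-4.2516,-2.9389)
  v4: (1-0.818)·(1.9,-0.68) + 0.818·(3.69,-1.05) = (3.3642,-0.9827)
Shoelace sum Σ(x_i·y_{i+1} − x_{i+1}·y_i):
  i=1: 3.9556·2.6107 − 2.5435·0.4636 = +9.1478 (running +9.1478)
  i=2: 2.5435·-2.9389 − -4.2516·2.6107 = +3.6247 (running +12.7725)
  i=3: -4.2516·-0.9827 − 3.3642·-2.9389 = +14.0651 (running +26.8377)
  i=4: 3.3642·0.4636 − 3.9556·-0.9827 = +5.4467 (running +32.2844)
Area = |Σ|/2 = |32.2844|/2 = 16.1422

Area at t=0.818: 16.1422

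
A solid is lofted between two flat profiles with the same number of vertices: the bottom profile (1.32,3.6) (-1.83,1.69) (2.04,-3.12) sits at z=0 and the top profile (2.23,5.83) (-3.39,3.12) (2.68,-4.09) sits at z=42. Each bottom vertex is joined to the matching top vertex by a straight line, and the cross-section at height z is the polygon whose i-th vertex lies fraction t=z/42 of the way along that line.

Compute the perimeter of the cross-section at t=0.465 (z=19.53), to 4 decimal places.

Cross-section at t=0.465: each vertex is (1-t)·p0[i] + t·p1[i].
  v1: (1-0.465)·(1.32,3.6) + 0.465·(2.23,5.83) = (1.7431,4.6369)
  v2: (1-0.465)·(-1.83,1.69) + 0.465·(-3.39,3.12) = (-2.5554,2.3549)
  v3: (1-0.465)·(2.04,-3.12) + 0.465·(2.68,-4.09) = (2.3376,-3.5710)
Perimeter = Σ |v_{i+1} − v_i|:
  edge 1→2: √(-4.2986² + -2.2820²) = 4.8667 (running 4.8667)
  edge 2→3: √(4.8930² + -5.9260²) = 7.6850 (running 12.5517)
  edge 3→1: √(-0.5945² + 8.2080²) = 8.2295 (running 20.7812)
Perimeter = 20.7812

Perimeter at t=0.465: 20.7812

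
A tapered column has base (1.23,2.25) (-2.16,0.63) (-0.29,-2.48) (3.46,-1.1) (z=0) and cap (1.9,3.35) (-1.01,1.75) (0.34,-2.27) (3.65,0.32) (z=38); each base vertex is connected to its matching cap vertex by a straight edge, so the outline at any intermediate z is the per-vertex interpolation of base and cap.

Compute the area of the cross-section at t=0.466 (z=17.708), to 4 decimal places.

Cross-section at t=0.466: each vertex is (1-t)·p0[i] + t·p1[i].
  v1: (1-0.466)·(1.23,2.25) + 0.466·(1.9,3.35) = (1.5422,2.7626)
  v2: (1-0.466)·(-2.16,0.63) + 0.466·(-1.01,1.75) = (-1.6241,1.1519)
  v3: (1-0.466)·(-0.29,-2.48) + 0.466·(0.34,-2.27) = (0.0036,-2.3821)
  v4: (1-0.466)·(3.46,-1.1) + 0.466·(3.65,0.32) = (3.5485,-0.4383)
Shoelace sum Σ(x_i·y_{i+1} − x_{i+1}·y_i):
  i=1: 1.5422·1.1519 − -1.6241·2.7626 = +6.2633 (running +6.2633)
  i=2: -1.6241·-2.3821 − 0.0036·1.1519 = +3.8647 (running +10.1280)
  i=3: 0.0036·-0.4383 − 3.5485·-2.3821 = +8.4516 (running +18.5795)
  i=4: 3.5485·2.7626 − 1.5422·-0.4383 = +10.4791 (running +29.0586)
Area = |Σ|/2 = |29.0586|/2 = 14.5293

Area at t=0.466: 14.5293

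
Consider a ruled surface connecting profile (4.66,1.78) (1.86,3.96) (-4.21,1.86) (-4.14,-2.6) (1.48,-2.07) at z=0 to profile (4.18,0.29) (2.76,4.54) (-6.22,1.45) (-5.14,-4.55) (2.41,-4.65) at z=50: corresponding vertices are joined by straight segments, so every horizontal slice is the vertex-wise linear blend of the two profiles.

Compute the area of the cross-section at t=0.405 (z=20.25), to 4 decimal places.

Area at t=0.405: 51.1168

Cross-section at t=0.405: each vertex is (1-t)·p0[i] + t·p1[i].
  v1: (1-0.405)·(4.66,1.78) + 0.405·(4.18,0.29) = (4.4656,1.1765)
  v2: (1-0.405)·(1.86,3.96) + 0.405·(2.76,4.54) = (2.2245,4.1949)
  v3: (1-0.405)·(-4.21,1.86) + 0.405·(-6.22,1.45) = (-5.0240,1.6940)
  v4: (1-0.405)·(-4.14,-2.6) + 0.405·(-5.14,-4.55) = (-4.5450,-3.3898)
  v5: (1-0.405)·(1.48,-2.07) + 0.405·(2.41,-4.65) = (1.8567,-3.1149)
Shoelace sum Σ(x_i·y_{i+1} − x_{i+1}·y_i):
  i=1: 4.4656·4.1949 − 2.2245·1.1765 = +16.1155 (running +16.1155)
  i=2: 2.2245·1.6940 − -5.0240·4.1949 = +24.8436 (running +40.9591)
  i=3: -5.0240·-3.3898 − -4.5450·1.6940 = +24.7293 (running +65.6884)
  i=4: -4.5450·-3.1149 − 1.8567·-3.3898 = +20.4508 (running +86.1392)
  i=5: 1.8567·1.1765 − 4.4656·-3.1149 = +16.0943 (running +102.2335)
Area = |Σ|/2 = |102.2335|/2 = 51.1168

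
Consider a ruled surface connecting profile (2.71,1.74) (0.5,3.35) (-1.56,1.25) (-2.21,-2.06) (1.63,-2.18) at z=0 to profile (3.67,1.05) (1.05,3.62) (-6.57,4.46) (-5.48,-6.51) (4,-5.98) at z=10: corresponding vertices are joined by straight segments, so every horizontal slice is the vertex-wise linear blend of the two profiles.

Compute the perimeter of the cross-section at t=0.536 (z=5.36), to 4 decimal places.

Perimeter at t=0.536: 28.1793

Cross-section at t=0.536: each vertex is (1-t)·p0[i] + t·p1[i].
  v1: (1-0.536)·(2.71,1.74) + 0.536·(3.67,1.05) = (3.2246,1.3702)
  v2: (1-0.536)·(0.5,3.35) + 0.536·(1.05,3.62) = (0.7948,3.4947)
  v3: (1-0.536)·(-1.56,1.25) + 0.536·(-6.57,4.46) = (-4.2454,2.9706)
  v4: (1-0.536)·(-2.21,-2.06) + 0.536·(-5.48,-6.51) = (-3.9627,-4.4452)
  v5: (1-0.536)·(1.63,-2.18) + 0.536·(4,-5.98) = (2.9003,-4.2168)
Perimeter = Σ |v_{i+1} − v_i|:
  edge 1→2: √(-2.4298² + 2.1246²) = 3.2276 (running 3.2276)
  edge 2→3: √(-5.0402² + -0.5242²) = 5.0673 (running 8.2950)
  edge 3→4: √(0.2826² + -7.4158²) = 7.4211 (running 15.7161)
  edge 4→5: √(6.8630² + 0.2284²) = 6.8668 (running 22.5829)
  edge 5→1: √(0.3242² + 5.5870²) = 5.5964 (running 28.1793)
Perimeter = 28.1793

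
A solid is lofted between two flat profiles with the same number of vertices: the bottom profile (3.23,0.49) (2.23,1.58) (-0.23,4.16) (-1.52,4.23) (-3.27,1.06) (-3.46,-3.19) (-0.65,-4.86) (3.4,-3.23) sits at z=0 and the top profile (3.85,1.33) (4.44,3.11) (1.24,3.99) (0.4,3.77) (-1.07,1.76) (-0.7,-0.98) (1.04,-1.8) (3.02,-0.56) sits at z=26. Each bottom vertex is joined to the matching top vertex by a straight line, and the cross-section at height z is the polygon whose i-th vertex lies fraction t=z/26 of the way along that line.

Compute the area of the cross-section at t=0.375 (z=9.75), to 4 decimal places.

Area at t=0.375: 35.3447

Cross-section at t=0.375: each vertex is (1-t)·p0[i] + t·p1[i].
  v1: (1-0.375)·(3.23,0.49) + 0.375·(3.85,1.33) = (3.4625,0.8050)
  v2: (1-0.375)·(2.23,1.58) + 0.375·(4.44,3.11) = (3.0587,2.1538)
  v3: (1-0.375)·(-0.23,4.16) + 0.375·(1.24,3.99) = (0.3212,4.0963)
  v4: (1-0.375)·(-1.52,4.23) + 0.375·(0.4,3.77) = (-0.8000,4.0575)
  v5: (1-0.375)·(-3.27,1.06) + 0.375·(-1.07,1.76) = (-2.4450,1.3225)
  v6: (1-0.375)·(-3.46,-3.19) + 0.375·(-0.7,-0.98) = (-2.4250,-2.3613)
  v7: (1-0.375)·(-0.65,-4.86) + 0.375·(1.04,-1.8) = (-0.0162,-3.7125)
  v8: (1-0.375)·(3.4,-3.23) + 0.375·(3.02,-0.56) = (3.2575,-2.2287)
Shoelace sum Σ(x_i·y_{i+1} − x_{i+1}·y_i):
  i=1: 3.4625·2.1538 − 3.0587·0.8050 = +4.9951 (running +4.9951)
  i=2: 3.0587·4.0963 − 0.3212·2.1538 = +11.8375 (running +16.8326)
  i=3: 0.3212·4.0575 − -0.8000·4.0963 = +4.5805 (running +21.4131)
  i=4: -0.8000·1.3225 − -2.4450·4.0575 = +8.8626 (running +30.2756)
  i=5: -2.4450·-2.3613 − -2.4250·1.3225 = +8.9803 (running +39.2560)
  i=6: -2.4250·-3.7125 − -0.0162·-2.3613 = +8.9644 (running +48.2204)
  i=7: -0.0162·-2.2287 − 3.2575·-3.7125 = +12.1297 (running +60.3501)
  i=8: 3.2575·0.8050 − 3.4625·-2.2287 = +10.3393 (running +70.6894)
Area = |Σ|/2 = |70.6894|/2 = 35.3447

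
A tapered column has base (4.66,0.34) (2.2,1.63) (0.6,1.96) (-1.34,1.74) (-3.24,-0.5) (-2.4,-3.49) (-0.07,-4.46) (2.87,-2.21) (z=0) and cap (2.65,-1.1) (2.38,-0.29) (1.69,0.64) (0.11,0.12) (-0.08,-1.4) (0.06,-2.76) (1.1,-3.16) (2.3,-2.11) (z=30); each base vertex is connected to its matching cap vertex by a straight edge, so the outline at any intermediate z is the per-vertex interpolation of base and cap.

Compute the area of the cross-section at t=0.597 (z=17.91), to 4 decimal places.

Cross-section at t=0.597: each vertex is (1-t)·p0[i] + t·p1[i].
  v1: (1-0.597)·(4.66,0.34) + 0.597·(2.65,-1.1) = (3.4600,-0.5197)
  v2: (1-0.597)·(2.2,1.63) + 0.597·(2.38,-0.29) = (2.3075,0.4838)
  v3: (1-0.597)·(0.6,1.96) + 0.597·(1.69,0.64) = (1.2507,1.1720)
  v4: (1-0.597)·(-1.34,1.74) + 0.597·(0.11,0.12) = (-0.4744,0.7729)
  v5: (1-0.597)·(-3.24,-0.5) + 0.597·(-0.08,-1.4) = (-1.3535,-1.0373)
  v6: (1-0.597)·(-2.4,-3.49) + 0.597·(0.06,-2.76) = (-0.9314,-3.0542)
  v7: (1-0.597)·(-0.07,-4.46) + 0.597·(1.1,-3.16) = (0.6285,-3.6839)
  v8: (1-0.597)·(2.87,-2.21) + 0.597·(2.3,-2.11) = (2.5297,-2.1503)
Shoelace sum Σ(x_i·y_{i+1} − x_{i+1}·y_i):
  i=1: 3.4600·0.4838 − 2.3075·-0.5197 = +2.8730 (running +2.8730)
  i=2: 2.3075·1.1720 − 1.2507·0.4838 = +2.0992 (running +4.9722)
  i=3: 1.2507·0.7729 − -0.4744·1.1720 = +1.5226 (running +6.4947)
  i=4: -0.4744·-1.0373 − -1.3535·0.7729 = +1.5381 (running +8.0328)
  i=5: -1.3535·-3.0542 − -0.9314·-1.0373 = +3.1677 (running +11.2005)
  i=6: -0.9314·-3.6839 − 0.6285·-3.0542 = +5.3506 (running +16.5511)
  i=7: 0.6285·-2.1503 − 2.5297·-3.6839 = +7.9678 (running +24.5189)
  i=8: 2.5297·-0.5197 − 3.4600·-2.1503 = +6.1255 (running +30.6443)
Area = |Σ|/2 = |30.6443|/2 = 15.3222

Area at t=0.597: 15.3222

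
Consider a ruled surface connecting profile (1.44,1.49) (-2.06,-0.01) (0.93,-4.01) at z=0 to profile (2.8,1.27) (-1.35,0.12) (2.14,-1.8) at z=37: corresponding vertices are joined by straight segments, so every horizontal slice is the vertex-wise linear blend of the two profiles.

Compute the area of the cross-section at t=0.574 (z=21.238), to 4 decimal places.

Area at t=0.574: 7.5627

Cross-section at t=0.574: each vertex is (1-t)·p0[i] + t·p1[i].
  v1: (1-0.574)·(1.44,1.49) + 0.574·(2.8,1.27) = (2.2206,1.3637)
  v2: (1-0.574)·(-2.06,-0.01) + 0.574·(-1.35,0.12) = (-1.6525,0.0646)
  v3: (1-0.574)·(0.93,-4.01) + 0.574·(2.14,-1.8) = (1.6245,-2.7415)
Shoelace sum Σ(x_i·y_{i+1} − x_{i+1}·y_i):
  i=1: 2.2206·0.0646 − -1.6525·1.3637 = +2.3970 (running +2.3970)
  i=2: -1.6525·-2.7415 − 1.6245·0.0646 = +4.4252 (running +6.8222)
  i=3: 1.6245·1.3637 − 2.2206·-2.7415 = +8.3032 (running +15.1254)
Area = |Σ|/2 = |15.1254|/2 = 7.5627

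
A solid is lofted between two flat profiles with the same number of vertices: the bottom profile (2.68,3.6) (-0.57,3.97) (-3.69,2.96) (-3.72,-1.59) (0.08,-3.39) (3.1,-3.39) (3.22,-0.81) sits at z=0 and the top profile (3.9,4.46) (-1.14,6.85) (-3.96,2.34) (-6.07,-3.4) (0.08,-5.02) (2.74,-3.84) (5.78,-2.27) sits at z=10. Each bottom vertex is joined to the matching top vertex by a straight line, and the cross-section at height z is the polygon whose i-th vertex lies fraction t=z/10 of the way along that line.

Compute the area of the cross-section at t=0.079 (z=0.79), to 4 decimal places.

Area at t=0.079: 46.9586

Cross-section at t=0.079: each vertex is (1-t)·p0[i] + t·p1[i].
  v1: (1-0.079)·(2.68,3.6) + 0.079·(3.9,4.46) = (2.7764,3.6679)
  v2: (1-0.079)·(-0.57,3.97) + 0.079·(-1.14,6.85) = (-0.6150,4.1975)
  v3: (1-0.079)·(-3.69,2.96) + 0.079·(-3.96,2.34) = (-3.7113,2.9110)
  v4: (1-0.079)·(-3.72,-1.59) + 0.079·(-6.07,-3.4) = (-3.9057,-1.7330)
  v5: (1-0.079)·(0.08,-3.39) + 0.079·(0.08,-5.02) = (0.0800,-3.5188)
  v6: (1-0.079)·(3.1,-3.39) + 0.079·(2.74,-3.84) = (3.0716,-3.4256)
  v7: (1-0.079)·(3.22,-0.81) + 0.079·(5.78,-2.27) = (3.4222,-0.9253)
Shoelace sum Σ(x_i·y_{i+1} − x_{i+1}·y_i):
  i=1: 2.7764·4.1975 − -0.6150·3.6679 = +13.9098 (running +13.9098)
  i=2: -0.6150·2.9110 − -3.7113·4.1975 = +13.7880 (running +27.6978)
  i=3: -3.7113·-1.7330 − -3.9057·2.9110 = +17.8011 (running +45.4989)
  i=4: -3.9057·-3.5188 − 0.0800·-1.7330 = +13.8817 (running +59.3807)
  i=5: 0.0800·-3.4256 − 3.0716·-3.5188 = +10.5341 (running +69.9147)
  i=6: 3.0716·-0.9253 − 3.4222·-3.4256 = +8.8808 (running +78.7956)
  i=7: 3.4222·3.6679 − 2.7764·-0.9253 = +15.1217 (running +93.9172)
Area = |Σ|/2 = |93.9172|/2 = 46.9586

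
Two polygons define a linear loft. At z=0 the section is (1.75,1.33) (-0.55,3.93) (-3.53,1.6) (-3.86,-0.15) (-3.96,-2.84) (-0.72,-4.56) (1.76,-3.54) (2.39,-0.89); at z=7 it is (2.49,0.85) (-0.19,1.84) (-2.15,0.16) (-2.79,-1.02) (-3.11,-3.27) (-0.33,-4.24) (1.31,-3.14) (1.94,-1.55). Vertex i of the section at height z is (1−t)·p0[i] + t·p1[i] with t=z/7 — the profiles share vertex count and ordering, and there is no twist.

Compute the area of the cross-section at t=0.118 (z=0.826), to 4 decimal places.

Area at t=0.118: 35.9712

Cross-section at t=0.118: each vertex is (1-t)·p0[i] + t·p1[i].
  v1: (1-0.118)·(1.75,1.33) + 0.118·(2.49,0.85) = (1.8373,1.2734)
  v2: (1-0.118)·(-0.55,3.93) + 0.118·(-0.19,1.84) = (-0.5075,3.6834)
  v3: (1-0.118)·(-3.53,1.6) + 0.118·(-2.15,0.16) = (-3.3672,1.4301)
  v4: (1-0.118)·(-3.86,-0.15) + 0.118·(-2.79,-1.02) = (-3.7337,-0.2527)
  v5: (1-0.118)·(-3.96,-2.84) + 0.118·(-3.11,-3.27) = (-3.8597,-2.8907)
  v6: (1-0.118)·(-0.72,-4.56) + 0.118·(-0.33,-4.24) = (-0.6740,-4.5222)
  v7: (1-0.118)·(1.76,-3.54) + 0.118·(1.31,-3.14) = (1.7069,-3.4928)
  v8: (1-0.118)·(2.39,-0.89) + 0.118·(1.94,-1.55) = (2.3369,-0.9679)
Shoelace sum Σ(x_i·y_{i+1} − x_{i+1}·y_i):
  i=1: 1.8373·3.6834 − -0.5075·1.2734 = +7.4138 (running +7.4138)
  i=2: -0.5075·1.4301 − -3.3672·3.6834 = +11.6767 (running +19.0905)
  i=3: -3.3672·-0.2527 − -3.7337·1.4301 = +6.1903 (running +25.2808)
  i=4: -3.7337·-2.8907 − -3.8597·-0.2527 = +9.8181 (running +35.0989)
  i=5: -3.8597·-4.5222 − -0.6740·-2.8907 = +15.5062 (running +50.6051)
  i=6: -0.6740·-3.4928 − 1.7069·-4.5222 = +10.0731 (running +60.6782)
  i=7: 1.7069·-0.9679 − 2.3369·-3.4928 = +6.5102 (running +67.1884)
  i=8: 2.3369·1.2734 − 1.8373·-0.9679 = +4.7540 (running +71.9425)
Area = |Σ|/2 = |71.9425|/2 = 35.9712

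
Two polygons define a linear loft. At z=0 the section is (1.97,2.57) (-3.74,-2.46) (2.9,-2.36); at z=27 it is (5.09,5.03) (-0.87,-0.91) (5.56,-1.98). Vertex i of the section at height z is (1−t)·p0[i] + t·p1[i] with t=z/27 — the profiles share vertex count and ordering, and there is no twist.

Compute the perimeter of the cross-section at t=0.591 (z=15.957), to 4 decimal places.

Cross-section at t=0.591: each vertex is (1-t)·p0[i] + t·p1[i].
  v1: (1-0.591)·(1.97,2.57) + 0.591·(5.09,5.03) = (3.8139,4.0239)
  v2: (1-0.591)·(-3.74,-2.46) + 0.591·(-0.87,-0.91) = (-2.0438,-1.5440)
  v3: (1-0.591)·(2.9,-2.36) + 0.591·(5.56,-1.98) = (4.4721,-2.1354)
Perimeter = Σ |v_{i+1} − v_i|:
  edge 1→2: √(-5.8578² + -5.5678²) = 8.0817 (running 8.0817)
  edge 2→3: √(6.5159² + -0.5915²) = 6.5427 (running 14.6244)
  edge 3→1: √(-0.6581² + 6.1593²) = 6.1943 (running 20.8187)
Perimeter = 20.8187

Perimeter at t=0.591: 20.8187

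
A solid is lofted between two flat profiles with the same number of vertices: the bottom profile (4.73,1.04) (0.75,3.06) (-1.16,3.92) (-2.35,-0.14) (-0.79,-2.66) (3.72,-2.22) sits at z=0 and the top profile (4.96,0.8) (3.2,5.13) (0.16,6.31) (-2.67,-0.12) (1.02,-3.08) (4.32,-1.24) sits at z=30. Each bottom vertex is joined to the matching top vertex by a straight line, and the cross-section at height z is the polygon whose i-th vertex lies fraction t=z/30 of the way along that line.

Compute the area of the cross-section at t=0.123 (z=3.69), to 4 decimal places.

Area at t=0.123: 32.1779

Cross-section at t=0.123: each vertex is (1-t)·p0[i] + t·p1[i].
  v1: (1-0.123)·(4.73,1.04) + 0.123·(4.96,0.8) = (4.7583,1.0105)
  v2: (1-0.123)·(0.75,3.06) + 0.123·(3.2,5.13) = (1.0514,3.3146)
  v3: (1-0.123)·(-1.16,3.92) + 0.123·(0.16,6.31) = (-0.9976,4.2140)
  v4: (1-0.123)·(-2.35,-0.14) + 0.123·(-2.67,-0.12) = (-2.3894,-0.1375)
  v5: (1-0.123)·(-0.79,-2.66) + 0.123·(1.02,-3.08) = (-0.5674,-2.7117)
  v6: (1-0.123)·(3.72,-2.22) + 0.123·(4.32,-1.24) = (3.7938,-2.0995)
Shoelace sum Σ(x_i·y_{i+1} − x_{i+1}·y_i):
  i=1: 4.7583·3.3146 − 1.0514·1.0105 = +14.7095 (running +14.7095)
  i=2: 1.0514·4.2140 − -0.9976·3.3146 = +7.7371 (running +22.4467)
  i=3: -0.9976·-0.1375 − -2.3894·4.2140 = +10.2059 (running +32.6526)
  i=4: -2.3894·-2.7117 − -0.5674·-0.1375 = +6.4011 (running +39.0537)
  i=5: -0.5674·-2.0995 − 3.7938·-2.7117 = +11.4787 (running +50.5323)
  i=6: 3.7938·1.0105 − 4.7583·-2.0995 = +13.8234 (running +64.3557)
Area = |Σ|/2 = |64.3557|/2 = 32.1779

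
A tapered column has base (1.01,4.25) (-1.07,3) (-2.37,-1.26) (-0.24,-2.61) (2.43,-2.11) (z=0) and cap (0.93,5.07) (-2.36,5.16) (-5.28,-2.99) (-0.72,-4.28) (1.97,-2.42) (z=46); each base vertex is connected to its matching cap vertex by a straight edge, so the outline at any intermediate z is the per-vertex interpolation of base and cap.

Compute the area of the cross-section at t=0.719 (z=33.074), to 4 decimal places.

Cross-section at t=0.719: each vertex is (1-t)·p0[i] + t·p1[i].
  v1: (1-0.719)·(1.01,4.25) + 0.719·(0.93,5.07) = (0.9525,4.8396)
  v2: (1-0.719)·(-1.07,3) + 0.719·(-2.36,5.16) = (-1.9975,4.5530)
  v3: (1-0.719)·(-2.37,-1.26) + 0.719·(-5.28,-2.99) = (-4.4623,-2.5039)
  v4: (1-0.719)·(-0.24,-2.61) + 0.719·(-0.72,-4.28) = (-0.5851,-3.8107)
  v5: (1-0.719)·(2.43,-2.11) + 0.719·(1.97,-2.42) = (2.0993,-2.3329)
Shoelace sum Σ(x_i·y_{i+1} − x_{i+1}·y_i):
  i=1: 0.9525·4.5530 − -1.9975·4.8396 = +14.0038 (running +14.0038)
  i=2: -1.9975·-2.5039 − -4.4623·4.5530 = +25.3185 (running +39.3223)
  i=3: -4.4623·-3.8107 − -0.5851·-2.5039 = +15.5395 (running +54.8618)
  i=4: -0.5851·-2.3329 − 2.0993·-3.8107 = +9.3647 (running +64.2265)
  i=5: 2.0993·4.8396 − 0.9525·-2.3329 = +12.3816 (running +76.6081)
Area = |Σ|/2 = |76.6081|/2 = 38.3040

Area at t=0.719: 38.3040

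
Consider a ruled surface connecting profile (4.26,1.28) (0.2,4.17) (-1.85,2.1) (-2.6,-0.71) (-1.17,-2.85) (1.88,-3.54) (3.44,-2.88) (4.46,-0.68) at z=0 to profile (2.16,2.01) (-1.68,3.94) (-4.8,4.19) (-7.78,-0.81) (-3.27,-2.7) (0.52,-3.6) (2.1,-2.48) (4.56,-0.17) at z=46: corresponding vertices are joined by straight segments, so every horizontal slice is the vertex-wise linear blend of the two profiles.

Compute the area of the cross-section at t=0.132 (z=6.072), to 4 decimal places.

Cross-section at t=0.132: each vertex is (1-t)·p0[i] + t·p1[i].
  v1: (1-0.132)·(4.26,1.28) + 0.132·(2.16,2.01) = (3.9828,1.3764)
  v2: (1-0.132)·(0.2,4.17) + 0.132·(-1.68,3.94) = (-0.0482,4.1396)
  v3: (1-0.132)·(-1.85,2.1) + 0.132·(-4.8,4.19) = (-2.2394,2.3759)
  v4: (1-0.132)·(-2.6,-0.71) + 0.132·(-7.78,-0.81) = (-3.2838,-0.7232)
  v5: (1-0.132)·(-1.17,-2.85) + 0.132·(-3.27,-2.7) = (-1.4472,-2.8302)
  v6: (1-0.132)·(1.88,-3.54) + 0.132·(0.52,-3.6) = (1.7005,-3.5479)
  v7: (1-0.132)·(3.44,-2.88) + 0.132·(2.1,-2.48) = (3.2631,-2.8272)
  v8: (1-0.132)·(4.46,-0.68) + 0.132·(4.56,-0.17) = (4.4732,-0.6127)
Shoelace sum Σ(x_i·y_{i+1} − x_{i+1}·y_i):
  i=1: 3.9828·4.1396 − -0.0482·1.3764 = +16.5536 (running +16.5536)
  i=2: -0.0482·2.3759 − -2.2394·4.1396 = +9.1559 (running +25.7095)
  i=3: -2.2394·-0.7232 − -3.2838·2.3759 = +9.4214 (running +35.1309)
  i=4: -3.2838·-2.8302 − -1.4472·-0.7232 = +8.2471 (running +43.3780)
  i=5: -1.4472·-3.5479 − 1.7005·-2.8302 = +9.9472 (running +53.3252)
  i=6: 1.7005·-2.8272 − 3.2631·-3.5479 = +6.7697 (running +60.0949)
  i=7: 3.2631·-0.6127 − 4.4732·-2.8272 = +10.6474 (running +70.7423)
  i=8: 4.4732·1.3764 − 3.9828·-0.6127 = +8.5969 (running +79.3392)
Area = |Σ|/2 = |79.3392|/2 = 39.6696

Area at t=0.132: 39.6696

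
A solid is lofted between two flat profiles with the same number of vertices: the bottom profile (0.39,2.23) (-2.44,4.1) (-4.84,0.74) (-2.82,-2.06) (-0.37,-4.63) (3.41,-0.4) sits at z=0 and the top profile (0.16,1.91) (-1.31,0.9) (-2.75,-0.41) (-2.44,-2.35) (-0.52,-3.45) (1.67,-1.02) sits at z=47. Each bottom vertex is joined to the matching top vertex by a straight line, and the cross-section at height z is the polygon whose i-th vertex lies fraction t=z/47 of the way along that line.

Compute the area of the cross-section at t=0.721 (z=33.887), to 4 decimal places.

Cross-section at t=0.721: each vertex is (1-t)·p0[i] + t·p1[i].
  v1: (1-0.721)·(0.39,2.23) + 0.721·(0.16,1.91) = (0.2242,1.9993)
  v2: (1-0.721)·(-2.44,4.1) + 0.721·(-1.31,0.9) = (-1.6253,1.7928)
  v3: (1-0.721)·(-4.84,0.74) + 0.721·(-2.75,-0.41) = (-3.3331,-0.0891)
  v4: (1-0.721)·(-2.82,-2.06) + 0.721·(-2.44,-2.35) = (-2.5460,-2.2691)
  v5: (1-0.721)·(-0.37,-4.63) + 0.721·(-0.52,-3.45) = (-0.4781,-3.7792)
  v6: (1-0.721)·(3.41,-0.4) + 0.721·(1.67,-1.02) = (2.1555,-0.8470)
Shoelace sum Σ(x_i·y_{i+1} − x_{i+1}·y_i):
  i=1: 0.2242·1.7928 − -1.6253·1.9993 = +3.6513 (running +3.6513)
  i=2: -1.6253·-0.0891 − -3.3331·1.7928 = +6.1205 (running +9.7718)
  i=3: -3.3331·-2.2691 − -2.5460·-0.0891 = +7.3361 (running +17.1079)
  i=4: -2.5460·-3.7792 − -0.4781·-2.2691 = +8.5370 (running +25.6449)
  i=5: -0.4781·-0.8470 − 2.1555·-3.7792 = +8.5510 (running +34.1959)
  i=6: 2.1555·1.9993 − 0.2242·-0.8470 = +4.4992 (running +38.6951)
Area = |Σ|/2 = |38.6951|/2 = 19.3476

Area at t=0.721: 19.3476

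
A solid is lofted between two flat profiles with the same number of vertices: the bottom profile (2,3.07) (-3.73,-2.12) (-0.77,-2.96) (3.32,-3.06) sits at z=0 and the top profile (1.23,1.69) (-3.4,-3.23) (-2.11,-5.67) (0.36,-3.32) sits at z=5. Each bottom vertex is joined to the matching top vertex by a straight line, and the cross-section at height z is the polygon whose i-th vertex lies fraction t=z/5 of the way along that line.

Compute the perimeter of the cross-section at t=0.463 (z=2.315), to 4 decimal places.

Cross-section at t=0.463: each vertex is (1-t)·p0[i] + t·p1[i].
  v1: (1-0.463)·(2,3.07) + 0.463·(1.23,1.69) = (1.6435,2.4311)
  v2: (1-0.463)·(-3.73,-2.12) + 0.463·(-3.4,-3.23) = (-3.5772,-2.6339)
  v3: (1-0.463)·(-0.77,-2.96) + 0.463·(-2.11,-5.67) = (-1.3904,-4.2147)
  v4: (1-0.463)·(3.32,-3.06) + 0.463·(0.36,-3.32) = (1.9495,-3.1804)
Perimeter = Σ |v_{i+1} − v_i|:
  edge 1→2: √(-5.2207² + -5.0650²) = 7.2739 (running 7.2739)
  edge 2→3: √(2.1868² + -1.5808²) = 2.6983 (running 9.9722)
  edge 3→4: √(3.3399² + 1.0343²) = 3.4964 (running 13.4687)
  edge 4→1: √(-0.3060² + 5.6114²) = 5.6198 (running 19.0885)
Perimeter = 19.0885

Perimeter at t=0.463: 19.0885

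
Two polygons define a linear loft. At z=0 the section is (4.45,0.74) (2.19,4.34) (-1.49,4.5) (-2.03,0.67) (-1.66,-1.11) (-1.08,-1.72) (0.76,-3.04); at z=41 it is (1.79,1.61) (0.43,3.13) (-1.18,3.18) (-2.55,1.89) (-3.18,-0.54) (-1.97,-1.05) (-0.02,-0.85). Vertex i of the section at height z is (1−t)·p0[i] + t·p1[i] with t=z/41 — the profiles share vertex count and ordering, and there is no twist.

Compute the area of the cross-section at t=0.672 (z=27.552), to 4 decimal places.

Cross-section at t=0.672: each vertex is (1-t)·p0[i] + t·p1[i].
  v1: (1-0.672)·(4.45,0.74) + 0.672·(1.79,1.61) = (2.6625,1.3246)
  v2: (1-0.672)·(2.19,4.34) + 0.672·(0.43,3.13) = (1.0073,3.5269)
  v3: (1-0.672)·(-1.49,4.5) + 0.672·(-1.18,3.18) = (-1.2817,3.6130)
  v4: (1-0.672)·(-2.03,0.67) + 0.672·(-2.55,1.89) = (-2.3794,1.4898)
  v5: (1-0.672)·(-1.66,-1.11) + 0.672·(-3.18,-0.54) = (-2.6814,-0.7270)
  v6: (1-0.672)·(-1.08,-1.72) + 0.672·(-1.97,-1.05) = (-1.6781,-1.2698)
  v7: (1-0.672)·(0.76,-3.04) + 0.672·(-0.02,-0.85) = (0.2358,-1.5683)
Shoelace sum Σ(x_i·y_{i+1} − x_{i+1}·y_i):
  i=1: 2.6625·3.5269 − 1.0073·1.3246 = +8.0560 (running +8.0560)
  i=2: 1.0073·3.6130 − -1.2817·3.5269 = +8.1596 (running +16.2156)
  i=3: -1.2817·1.4898 − -2.3794·3.6130 = +6.6873 (running +22.9029)
  i=4: -2.3794·-0.7270 − -2.6814·1.4898 = +5.7247 (running +28.6276)
  i=5: -2.6814·-1.2698 − -1.6781·-0.7270 = +2.1849 (running +30.8124)
  i=6: -1.6781·-1.5683 − 0.2358·-1.2698 = +2.9312 (running +33.7437)
  i=7: 0.2358·1.3246 − 2.6625·-1.5683 = +4.4880 (running +38.2317)
Area = |Σ|/2 = |38.2317|/2 = 19.1158

Area at t=0.672: 19.1158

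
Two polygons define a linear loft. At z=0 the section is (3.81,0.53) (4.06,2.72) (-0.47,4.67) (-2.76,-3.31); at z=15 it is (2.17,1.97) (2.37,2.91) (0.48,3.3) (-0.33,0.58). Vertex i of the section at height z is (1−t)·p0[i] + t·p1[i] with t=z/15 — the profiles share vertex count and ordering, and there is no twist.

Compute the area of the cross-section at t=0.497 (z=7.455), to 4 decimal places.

Cross-section at t=0.497: each vertex is (1-t)·p0[i] + t·p1[i].
  v1: (1-0.497)·(3.81,0.53) + 0.497·(2.17,1.97) = (2.9949,1.2457)
  v2: (1-0.497)·(4.06,2.72) + 0.497·(2.37,2.91) = (3.2201,2.8144)
  v3: (1-0.497)·(-0.47,4.67) + 0.497·(0.48,3.3) = (0.0022,3.9891)
  v4: (1-0.497)·(-2.76,-3.31) + 0.497·(-0.33,0.58) = (-1.5523,-1.3767)
Shoelace sum Σ(x_i·y_{i+1} − x_{i+1}·y_i):
  i=1: 2.9949·2.8144 − 3.2201·1.2457 = +4.4178 (running +4.4178)
  i=2: 3.2201·3.9891 − 0.0022·2.8144 = +12.8392 (running +17.2570)
  i=3: 0.0022·-1.3767 − -1.5523·3.9891 = +6.1893 (running +23.4463)
  i=4: -1.5523·1.2457 − 2.9949·-1.3767 = +2.1894 (running +25.6356)
Area = |Σ|/2 = |25.6356|/2 = 12.8178

Area at t=0.497: 12.8178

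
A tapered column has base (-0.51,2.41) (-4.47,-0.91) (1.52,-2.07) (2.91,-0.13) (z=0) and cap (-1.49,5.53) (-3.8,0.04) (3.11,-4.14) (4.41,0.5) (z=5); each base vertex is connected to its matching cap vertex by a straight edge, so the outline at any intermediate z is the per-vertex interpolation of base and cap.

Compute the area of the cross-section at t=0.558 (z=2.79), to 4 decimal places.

Cross-section at t=0.558: each vertex is (1-t)·p0[i] + t·p1[i].
  v1: (1-0.558)·(-0.51,2.41) + 0.558·(-1.49,5.53) = (-1.0568,4.1510)
  v2: (1-0.558)·(-4.47,-0.91) + 0.558·(-3.8,0.04) = (-4.0961,-0.3799)
  v3: (1-0.558)·(1.52,-2.07) + 0.558·(3.11,-4.14) = (2.4072,-3.2251)
  v4: (1-0.558)·(2.91,-0.13) + 0.558·(4.41,0.5) = (3.7470,0.2215)
Shoelace sum Σ(x_i·y_{i+1} − x_{i+1}·y_i):
  i=1: -1.0568·-0.3799 − -4.0961·4.1510 = +17.4044 (running +17.4044)
  i=2: -4.0961·-3.2251 − 2.4072·-0.3799 = +14.1248 (running +31.5292)
  i=3: 2.4072·0.2215 − 3.7470·-3.2251 = +12.6176 (running +44.1468)
  i=4: 3.7470·4.1510 − -1.0568·0.2215 = +15.7878 (running +59.9346)
Area = |Σ|/2 = |59.9346|/2 = 29.9673

Area at t=0.558: 29.9673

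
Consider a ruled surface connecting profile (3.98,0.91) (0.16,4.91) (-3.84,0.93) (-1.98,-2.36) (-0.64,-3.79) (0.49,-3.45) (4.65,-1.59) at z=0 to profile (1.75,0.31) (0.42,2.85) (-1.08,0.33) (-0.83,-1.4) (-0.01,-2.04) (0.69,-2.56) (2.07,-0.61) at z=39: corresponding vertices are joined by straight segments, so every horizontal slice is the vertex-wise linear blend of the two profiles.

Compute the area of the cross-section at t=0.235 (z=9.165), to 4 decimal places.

Area at t=0.235: 32.9523

Cross-section at t=0.235: each vertex is (1-t)·p0[i] + t·p1[i].
  v1: (1-0.235)·(3.98,0.91) + 0.235·(1.75,0.31) = (3.4560,0.7690)
  v2: (1-0.235)·(0.16,4.91) + 0.235·(0.42,2.85) = (0.2211,4.4259)
  v3: (1-0.235)·(-3.84,0.93) + 0.235·(-1.08,0.33) = (-3.1914,0.7890)
  v4: (1-0.235)·(-1.98,-2.36) + 0.235·(-0.83,-1.4) = (-1.7097,-2.1344)
  v5: (1-0.235)·(-0.64,-3.79) + 0.235·(-0.01,-2.04) = (-0.4920,-3.3788)
  v6: (1-0.235)·(0.49,-3.45) + 0.235·(0.69,-2.56) = (0.5370,-3.2409)
  v7: (1-0.235)·(4.65,-1.59) + 0.235·(2.07,-0.61) = (4.0437,-1.3597)
Shoelace sum Σ(x_i·y_{i+1} − x_{i+1}·y_i):
  i=1: 3.4560·4.4259 − 0.2211·0.7690 = +15.1257 (running +15.1257)
  i=2: 0.2211·0.7890 − -3.1914·4.4259 = +14.2993 (running +29.4249)
  i=3: -3.1914·-2.1344 − -1.7097·0.7890 = +8.1607 (running +37.5856)
  i=4: -1.7097·-3.3788 − -0.4920·-2.1344 = +4.7268 (running +42.3124)
  i=5: -0.4920·-3.2409 − 0.5370·-3.3788 = +3.4087 (running +45.7212)
  i=6: 0.5370·-1.3597 − 4.0437·-3.2409 = +12.3749 (running +58.0960)
  i=7: 4.0437·0.7690 − 3.4560·-1.3597 = +7.8087 (running +65.9047)
Area = |Σ|/2 = |65.9047|/2 = 32.9523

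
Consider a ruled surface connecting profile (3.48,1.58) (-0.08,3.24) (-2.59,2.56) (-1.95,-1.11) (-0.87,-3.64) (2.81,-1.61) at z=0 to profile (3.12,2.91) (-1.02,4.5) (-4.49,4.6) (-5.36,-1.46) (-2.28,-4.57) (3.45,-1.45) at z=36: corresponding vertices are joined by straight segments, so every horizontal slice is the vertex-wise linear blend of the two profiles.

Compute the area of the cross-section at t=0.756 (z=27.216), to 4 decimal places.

Area at t=0.756: 50.3626

Cross-section at t=0.756: each vertex is (1-t)·p0[i] + t·p1[i].
  v1: (1-0.756)·(3.48,1.58) + 0.756·(3.12,2.91) = (3.2078,2.5855)
  v2: (1-0.756)·(-0.08,3.24) + 0.756·(-1.02,4.5) = (-0.7906,4.1926)
  v3: (1-0.756)·(-2.59,2.56) + 0.756·(-4.49,4.6) = (-4.0264,4.1022)
  v4: (1-0.756)·(-1.95,-1.11) + 0.756·(-5.36,-1.46) = (-4.5280,-1.3746)
  v5: (1-0.756)·(-0.87,-3.64) + 0.756·(-2.28,-4.57) = (-1.9360,-4.3431)
  v6: (1-0.756)·(2.81,-1.61) + 0.756·(3.45,-1.45) = (3.2938,-1.4890)
Shoelace sum Σ(x_i·y_{i+1} − x_{i+1}·y_i):
  i=1: 3.2078·4.1926 − -0.7906·2.5855 = +15.4932 (running +15.4932)
  i=2: -0.7906·4.1022 − -4.0264·4.1926 = +13.6375 (running +29.1308)
  i=3: -4.0264·-1.3746 − -4.5280·4.1022 = +24.1095 (running +53.2402)
  i=4: -4.5280·-4.3431 − -1.9360·-1.3746 = +17.0041 (running +70.2444)
  i=5: -1.9360·-1.4890 − 3.2938·-4.3431 = +17.1881 (running +87.4325)
  i=6: 3.2938·2.5855 − 3.2078·-1.4890 = +13.2928 (running +100.7253)
Area = |Σ|/2 = |100.7253|/2 = 50.3626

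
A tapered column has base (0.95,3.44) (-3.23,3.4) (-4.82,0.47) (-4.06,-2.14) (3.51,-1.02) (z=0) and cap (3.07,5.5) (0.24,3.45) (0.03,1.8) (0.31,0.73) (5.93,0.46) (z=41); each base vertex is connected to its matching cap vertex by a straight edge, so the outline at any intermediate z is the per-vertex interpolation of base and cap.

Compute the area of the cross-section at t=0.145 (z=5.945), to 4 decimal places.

Cross-section at t=0.145: each vertex is (1-t)·p0[i] + t·p1[i].
  v1: (1-0.145)·(0.95,3.44) + 0.145·(3.07,5.5) = (1.2574,3.7387)
  v2: (1-0.145)·(-3.23,3.4) + 0.145·(0.24,3.45) = (-2.7268,3.4072)
  v3: (1-0.145)·(-4.82,0.47) + 0.145·(0.03,1.8) = (-4.1168,0.6628)
  v4: (1-0.145)·(-4.06,-2.14) + 0.145·(0.31,0.73) = (-3.4263,-1.7239)
  v5: (1-0.145)·(3.51,-1.02) + 0.145·(5.93,0.46) = (3.8609,-0.8054)
Shoelace sum Σ(x_i·y_{i+1} − x_{i+1}·y_i):
  i=1: 1.2574·3.4072 − -2.7268·3.7387 = +14.4792 (running +14.4792)
  i=2: -2.7268·0.6628 − -4.1168·3.4072 = +12.2193 (running +26.6985)
  i=3: -4.1168·-1.7239 − -3.4263·0.6628 = +9.3678 (running +36.0663)
  i=4: -3.4263·-0.8054 − 3.8609·-1.7239 = +9.4152 (running +45.4815)
  i=5: 3.8609·3.7387 − 1.2574·-0.8054 = +15.4475 (running +60.9289)
Area = |Σ|/2 = |60.9289|/2 = 30.4645

Area at t=0.145: 30.4645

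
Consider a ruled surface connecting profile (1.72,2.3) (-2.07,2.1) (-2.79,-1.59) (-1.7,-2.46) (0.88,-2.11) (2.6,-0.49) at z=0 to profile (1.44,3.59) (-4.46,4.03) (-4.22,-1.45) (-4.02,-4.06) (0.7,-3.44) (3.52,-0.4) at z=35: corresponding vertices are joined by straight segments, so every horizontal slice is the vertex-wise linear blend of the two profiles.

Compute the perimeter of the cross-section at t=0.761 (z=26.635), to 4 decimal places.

Cross-section at t=0.761: each vertex is (1-t)·p0[i] + t·p1[i].
  v1: (1-0.761)·(1.72,2.3) + 0.761·(1.44,3.59) = (1.5069,3.2817)
  v2: (1-0.761)·(-2.07,2.1) + 0.761·(-4.46,4.03) = (-3.8888,3.5687)
  v3: (1-0.761)·(-2.79,-1.59) + 0.761·(-4.22,-1.45) = (-3.8782,-1.4835)
  v4: (1-0.761)·(-1.7,-2.46) + 0.761·(-4.02,-4.06) = (-3.4655,-3.6776)
  v5: (1-0.761)·(0.88,-2.11) + 0.761·(0.7,-3.44) = (0.7430,-3.1221)
  v6: (1-0.761)·(2.6,-0.49) + 0.761·(3.52,-0.4) = (3.3001,-0.4215)
Perimeter = Σ |v_{i+1} − v_i|:
  edge 1→2: √(-5.3957² + 0.2870²) = 5.4033 (running 5.4033)
  edge 2→3: √(0.0106² + -5.0522²) = 5.0522 (running 10.4555)
  edge 3→4: √(0.4127² + -2.1941²) = 2.2326 (running 12.6882)
  edge 4→5: √(4.2085² + 0.5555²) = 4.2450 (running 16.9332)
  edge 5→6: √(2.5571² + 2.7006²) = 3.7192 (running 20.6524)
  edge 6→1: √(-1.7932² + 3.7032²) = 4.1145 (running 24.7669)
Perimeter = 24.7669

Perimeter at t=0.761: 24.7669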